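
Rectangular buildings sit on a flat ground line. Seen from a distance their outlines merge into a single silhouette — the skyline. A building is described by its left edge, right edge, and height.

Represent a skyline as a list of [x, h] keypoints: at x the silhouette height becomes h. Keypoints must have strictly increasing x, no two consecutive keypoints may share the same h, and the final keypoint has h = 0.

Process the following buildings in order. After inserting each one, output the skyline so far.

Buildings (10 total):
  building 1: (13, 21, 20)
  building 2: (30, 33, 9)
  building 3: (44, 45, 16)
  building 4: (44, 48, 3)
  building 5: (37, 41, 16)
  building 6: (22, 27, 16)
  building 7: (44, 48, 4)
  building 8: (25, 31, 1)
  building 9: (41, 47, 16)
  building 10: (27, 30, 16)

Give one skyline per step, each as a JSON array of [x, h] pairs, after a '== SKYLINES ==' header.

== SKYLINES ==
[[13,20],[21,0]]
[[13,20],[21,0],[30,9],[33,0]]
[[13,20],[21,0],[30,9],[33,0],[44,16],[45,0]]
[[13,20],[21,0],[30,9],[33,0],[44,16],[45,3],[48,0]]
[[13,20],[21,0],[30,9],[33,0],[37,16],[41,0],[44,16],[45,3],[48,0]]
[[13,20],[21,0],[22,16],[27,0],[30,9],[33,0],[37,16],[41,0],[44,16],[45,3],[48,0]]
[[13,20],[21,0],[22,16],[27,0],[30,9],[33,0],[37,16],[41,0],[44,16],[45,4],[48,0]]
[[13,20],[21,0],[22,16],[27,1],[30,9],[33,0],[37,16],[41,0],[44,16],[45,4],[48,0]]
[[13,20],[21,0],[22,16],[27,1],[30,9],[33,0],[37,16],[47,4],[48,0]]
[[13,20],[21,0],[22,16],[30,9],[33,0],[37,16],[47,4],[48,0]]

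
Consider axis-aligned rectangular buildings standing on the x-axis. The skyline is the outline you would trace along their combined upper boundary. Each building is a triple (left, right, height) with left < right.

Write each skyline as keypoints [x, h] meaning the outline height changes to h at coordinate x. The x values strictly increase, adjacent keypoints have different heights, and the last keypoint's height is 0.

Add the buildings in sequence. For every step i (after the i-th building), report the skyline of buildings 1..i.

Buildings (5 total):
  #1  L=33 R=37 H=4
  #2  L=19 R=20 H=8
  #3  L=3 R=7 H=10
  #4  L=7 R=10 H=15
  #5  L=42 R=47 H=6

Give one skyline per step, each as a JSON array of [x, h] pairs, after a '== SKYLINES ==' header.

== SKYLINES ==
[[33,4],[37,0]]
[[19,8],[20,0],[33,4],[37,0]]
[[3,10],[7,0],[19,8],[20,0],[33,4],[37,0]]
[[3,10],[7,15],[10,0],[19,8],[20,0],[33,4],[37,0]]
[[3,10],[7,15],[10,0],[19,8],[20,0],[33,4],[37,0],[42,6],[47,0]]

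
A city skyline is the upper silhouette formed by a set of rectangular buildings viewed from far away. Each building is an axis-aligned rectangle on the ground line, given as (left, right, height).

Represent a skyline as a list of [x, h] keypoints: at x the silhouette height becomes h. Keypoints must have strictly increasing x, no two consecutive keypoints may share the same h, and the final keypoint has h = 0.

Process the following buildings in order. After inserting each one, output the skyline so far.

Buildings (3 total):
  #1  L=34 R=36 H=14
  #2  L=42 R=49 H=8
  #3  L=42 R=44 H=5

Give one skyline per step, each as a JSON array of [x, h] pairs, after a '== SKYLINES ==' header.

== SKYLINES ==
[[34,14],[36,0]]
[[34,14],[36,0],[42,8],[49,0]]
[[34,14],[36,0],[42,8],[49,0]]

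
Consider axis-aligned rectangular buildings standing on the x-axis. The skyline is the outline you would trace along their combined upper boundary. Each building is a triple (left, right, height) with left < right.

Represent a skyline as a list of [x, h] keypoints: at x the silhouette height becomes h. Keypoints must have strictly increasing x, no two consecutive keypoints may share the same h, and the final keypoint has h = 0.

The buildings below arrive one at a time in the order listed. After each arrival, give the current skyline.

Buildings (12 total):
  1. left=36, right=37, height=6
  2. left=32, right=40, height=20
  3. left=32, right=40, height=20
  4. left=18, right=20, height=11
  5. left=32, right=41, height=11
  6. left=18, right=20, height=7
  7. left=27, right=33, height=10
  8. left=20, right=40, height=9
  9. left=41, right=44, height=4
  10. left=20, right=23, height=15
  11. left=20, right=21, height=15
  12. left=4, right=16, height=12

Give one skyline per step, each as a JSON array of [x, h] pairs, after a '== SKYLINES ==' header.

== SKYLINES ==
[[36,6],[37,0]]
[[32,20],[40,0]]
[[32,20],[40,0]]
[[18,11],[20,0],[32,20],[40,0]]
[[18,11],[20,0],[32,20],[40,11],[41,0]]
[[18,11],[20,0],[32,20],[40,11],[41,0]]
[[18,11],[20,0],[27,10],[32,20],[40,11],[41,0]]
[[18,11],[20,9],[27,10],[32,20],[40,11],[41,0]]
[[18,11],[20,9],[27,10],[32,20],[40,11],[41,4],[44,0]]
[[18,11],[20,15],[23,9],[27,10],[32,20],[40,11],[41,4],[44,0]]
[[18,11],[20,15],[23,9],[27,10],[32,20],[40,11],[41,4],[44,0]]
[[4,12],[16,0],[18,11],[20,15],[23,9],[27,10],[32,20],[40,11],[41,4],[44,0]]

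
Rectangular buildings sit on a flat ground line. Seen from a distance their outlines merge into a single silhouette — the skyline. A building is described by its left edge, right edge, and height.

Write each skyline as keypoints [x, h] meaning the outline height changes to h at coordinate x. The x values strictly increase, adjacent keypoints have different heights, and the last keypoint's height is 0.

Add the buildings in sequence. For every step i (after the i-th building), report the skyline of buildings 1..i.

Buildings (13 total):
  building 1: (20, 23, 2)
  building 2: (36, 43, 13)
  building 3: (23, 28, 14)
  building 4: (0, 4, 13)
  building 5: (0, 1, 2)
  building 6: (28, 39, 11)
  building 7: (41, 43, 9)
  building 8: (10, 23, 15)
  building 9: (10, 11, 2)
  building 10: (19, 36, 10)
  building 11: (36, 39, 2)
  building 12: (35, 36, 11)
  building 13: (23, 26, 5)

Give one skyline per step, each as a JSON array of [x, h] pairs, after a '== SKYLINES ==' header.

== SKYLINES ==
[[20,2],[23,0]]
[[20,2],[23,0],[36,13],[43,0]]
[[20,2],[23,14],[28,0],[36,13],[43,0]]
[[0,13],[4,0],[20,2],[23,14],[28,0],[36,13],[43,0]]
[[0,13],[4,0],[20,2],[23,14],[28,0],[36,13],[43,0]]
[[0,13],[4,0],[20,2],[23,14],[28,11],[36,13],[43,0]]
[[0,13],[4,0],[20,2],[23,14],[28,11],[36,13],[43,0]]
[[0,13],[4,0],[10,15],[23,14],[28,11],[36,13],[43,0]]
[[0,13],[4,0],[10,15],[23,14],[28,11],[36,13],[43,0]]
[[0,13],[4,0],[10,15],[23,14],[28,11],[36,13],[43,0]]
[[0,13],[4,0],[10,15],[23,14],[28,11],[36,13],[43,0]]
[[0,13],[4,0],[10,15],[23,14],[28,11],[36,13],[43,0]]
[[0,13],[4,0],[10,15],[23,14],[28,11],[36,13],[43,0]]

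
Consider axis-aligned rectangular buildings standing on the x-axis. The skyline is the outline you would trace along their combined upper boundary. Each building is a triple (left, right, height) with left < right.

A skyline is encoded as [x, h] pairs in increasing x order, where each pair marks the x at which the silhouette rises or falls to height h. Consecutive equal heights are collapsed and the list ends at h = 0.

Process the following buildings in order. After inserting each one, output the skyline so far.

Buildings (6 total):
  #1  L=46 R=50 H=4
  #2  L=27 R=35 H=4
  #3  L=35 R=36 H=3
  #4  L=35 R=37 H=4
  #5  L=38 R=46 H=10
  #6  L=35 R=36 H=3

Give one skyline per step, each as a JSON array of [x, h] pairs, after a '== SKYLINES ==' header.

== SKYLINES ==
[[46,4],[50,0]]
[[27,4],[35,0],[46,4],[50,0]]
[[27,4],[35,3],[36,0],[46,4],[50,0]]
[[27,4],[37,0],[46,4],[50,0]]
[[27,4],[37,0],[38,10],[46,4],[50,0]]
[[27,4],[37,0],[38,10],[46,4],[50,0]]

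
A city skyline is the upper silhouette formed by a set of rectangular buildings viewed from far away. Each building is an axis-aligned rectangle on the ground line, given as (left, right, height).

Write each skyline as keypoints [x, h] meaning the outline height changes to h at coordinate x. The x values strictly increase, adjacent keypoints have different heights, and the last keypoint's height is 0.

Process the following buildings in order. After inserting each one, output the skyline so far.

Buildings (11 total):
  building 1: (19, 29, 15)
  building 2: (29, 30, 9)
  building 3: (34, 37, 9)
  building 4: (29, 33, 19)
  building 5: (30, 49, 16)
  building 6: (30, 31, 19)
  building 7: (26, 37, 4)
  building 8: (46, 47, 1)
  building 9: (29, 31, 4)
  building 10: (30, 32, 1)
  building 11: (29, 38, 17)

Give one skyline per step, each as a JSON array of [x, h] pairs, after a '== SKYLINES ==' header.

== SKYLINES ==
[[19,15],[29,0]]
[[19,15],[29,9],[30,0]]
[[19,15],[29,9],[30,0],[34,9],[37,0]]
[[19,15],[29,19],[33,0],[34,9],[37,0]]
[[19,15],[29,19],[33,16],[49,0]]
[[19,15],[29,19],[33,16],[49,0]]
[[19,15],[29,19],[33,16],[49,0]]
[[19,15],[29,19],[33,16],[49,0]]
[[19,15],[29,19],[33,16],[49,0]]
[[19,15],[29,19],[33,16],[49,0]]
[[19,15],[29,19],[33,17],[38,16],[49,0]]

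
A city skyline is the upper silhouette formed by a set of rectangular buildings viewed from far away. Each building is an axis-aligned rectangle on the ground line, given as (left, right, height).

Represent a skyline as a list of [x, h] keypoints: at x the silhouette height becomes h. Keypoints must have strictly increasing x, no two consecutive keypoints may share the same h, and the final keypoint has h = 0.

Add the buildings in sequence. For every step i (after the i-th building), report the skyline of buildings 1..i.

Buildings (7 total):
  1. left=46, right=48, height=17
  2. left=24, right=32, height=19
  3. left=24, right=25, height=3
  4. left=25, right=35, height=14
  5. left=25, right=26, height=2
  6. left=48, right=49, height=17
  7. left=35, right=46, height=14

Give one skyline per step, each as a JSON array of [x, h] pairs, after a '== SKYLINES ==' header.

== SKYLINES ==
[[46,17],[48,0]]
[[24,19],[32,0],[46,17],[48,0]]
[[24,19],[32,0],[46,17],[48,0]]
[[24,19],[32,14],[35,0],[46,17],[48,0]]
[[24,19],[32,14],[35,0],[46,17],[48,0]]
[[24,19],[32,14],[35,0],[46,17],[49,0]]
[[24,19],[32,14],[46,17],[49,0]]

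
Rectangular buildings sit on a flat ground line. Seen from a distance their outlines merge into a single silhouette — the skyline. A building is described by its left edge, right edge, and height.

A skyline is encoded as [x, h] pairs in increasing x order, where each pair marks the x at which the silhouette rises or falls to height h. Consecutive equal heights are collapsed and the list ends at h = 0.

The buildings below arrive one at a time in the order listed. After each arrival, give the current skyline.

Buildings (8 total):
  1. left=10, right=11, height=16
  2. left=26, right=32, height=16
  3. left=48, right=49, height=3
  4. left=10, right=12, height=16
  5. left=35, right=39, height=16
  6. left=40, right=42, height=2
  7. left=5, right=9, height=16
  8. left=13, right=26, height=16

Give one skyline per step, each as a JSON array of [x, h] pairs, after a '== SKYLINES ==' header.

== SKYLINES ==
[[10,16],[11,0]]
[[10,16],[11,0],[26,16],[32,0]]
[[10,16],[11,0],[26,16],[32,0],[48,3],[49,0]]
[[10,16],[12,0],[26,16],[32,0],[48,3],[49,0]]
[[10,16],[12,0],[26,16],[32,0],[35,16],[39,0],[48,3],[49,0]]
[[10,16],[12,0],[26,16],[32,0],[35,16],[39,0],[40,2],[42,0],[48,3],[49,0]]
[[5,16],[9,0],[10,16],[12,0],[26,16],[32,0],[35,16],[39,0],[40,2],[42,0],[48,3],[49,0]]
[[5,16],[9,0],[10,16],[12,0],[13,16],[32,0],[35,16],[39,0],[40,2],[42,0],[48,3],[49,0]]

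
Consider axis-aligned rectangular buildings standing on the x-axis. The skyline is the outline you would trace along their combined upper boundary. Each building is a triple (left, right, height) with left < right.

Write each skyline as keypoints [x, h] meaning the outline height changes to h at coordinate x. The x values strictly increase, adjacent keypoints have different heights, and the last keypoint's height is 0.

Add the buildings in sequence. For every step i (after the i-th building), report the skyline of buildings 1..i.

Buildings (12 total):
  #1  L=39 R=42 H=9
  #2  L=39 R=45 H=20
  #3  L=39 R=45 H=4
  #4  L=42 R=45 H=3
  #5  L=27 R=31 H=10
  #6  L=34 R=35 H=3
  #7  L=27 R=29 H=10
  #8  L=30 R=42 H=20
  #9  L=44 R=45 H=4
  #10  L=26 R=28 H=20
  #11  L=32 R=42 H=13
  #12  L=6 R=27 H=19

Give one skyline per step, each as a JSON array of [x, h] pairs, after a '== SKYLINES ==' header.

== SKYLINES ==
[[39,9],[42,0]]
[[39,20],[45,0]]
[[39,20],[45,0]]
[[39,20],[45,0]]
[[27,10],[31,0],[39,20],[45,0]]
[[27,10],[31,0],[34,3],[35,0],[39,20],[45,0]]
[[27,10],[31,0],[34,3],[35,0],[39,20],[45,0]]
[[27,10],[30,20],[45,0]]
[[27,10],[30,20],[45,0]]
[[26,20],[28,10],[30,20],[45,0]]
[[26,20],[28,10],[30,20],[45,0]]
[[6,19],[26,20],[28,10],[30,20],[45,0]]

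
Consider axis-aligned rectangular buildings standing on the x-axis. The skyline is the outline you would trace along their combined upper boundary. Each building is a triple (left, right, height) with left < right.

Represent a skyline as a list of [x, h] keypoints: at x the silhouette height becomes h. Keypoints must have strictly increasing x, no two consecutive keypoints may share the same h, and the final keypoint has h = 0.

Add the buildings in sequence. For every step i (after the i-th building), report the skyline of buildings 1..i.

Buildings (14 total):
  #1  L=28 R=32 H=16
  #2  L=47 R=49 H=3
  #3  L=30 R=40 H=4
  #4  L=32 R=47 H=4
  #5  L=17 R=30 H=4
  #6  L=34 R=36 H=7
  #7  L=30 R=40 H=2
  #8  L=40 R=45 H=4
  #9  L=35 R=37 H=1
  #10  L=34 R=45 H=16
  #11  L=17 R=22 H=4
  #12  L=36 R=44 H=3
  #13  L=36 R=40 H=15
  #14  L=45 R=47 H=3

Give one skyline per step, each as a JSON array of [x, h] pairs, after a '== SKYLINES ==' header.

== SKYLINES ==
[[28,16],[32,0]]
[[28,16],[32,0],[47,3],[49,0]]
[[28,16],[32,4],[40,0],[47,3],[49,0]]
[[28,16],[32,4],[47,3],[49,0]]
[[17,4],[28,16],[32,4],[47,3],[49,0]]
[[17,4],[28,16],[32,4],[34,7],[36,4],[47,3],[49,0]]
[[17,4],[28,16],[32,4],[34,7],[36,4],[47,3],[49,0]]
[[17,4],[28,16],[32,4],[34,7],[36,4],[47,3],[49,0]]
[[17,4],[28,16],[32,4],[34,7],[36,4],[47,3],[49,0]]
[[17,4],[28,16],[32,4],[34,16],[45,4],[47,3],[49,0]]
[[17,4],[28,16],[32,4],[34,16],[45,4],[47,3],[49,0]]
[[17,4],[28,16],[32,4],[34,16],[45,4],[47,3],[49,0]]
[[17,4],[28,16],[32,4],[34,16],[45,4],[47,3],[49,0]]
[[17,4],[28,16],[32,4],[34,16],[45,4],[47,3],[49,0]]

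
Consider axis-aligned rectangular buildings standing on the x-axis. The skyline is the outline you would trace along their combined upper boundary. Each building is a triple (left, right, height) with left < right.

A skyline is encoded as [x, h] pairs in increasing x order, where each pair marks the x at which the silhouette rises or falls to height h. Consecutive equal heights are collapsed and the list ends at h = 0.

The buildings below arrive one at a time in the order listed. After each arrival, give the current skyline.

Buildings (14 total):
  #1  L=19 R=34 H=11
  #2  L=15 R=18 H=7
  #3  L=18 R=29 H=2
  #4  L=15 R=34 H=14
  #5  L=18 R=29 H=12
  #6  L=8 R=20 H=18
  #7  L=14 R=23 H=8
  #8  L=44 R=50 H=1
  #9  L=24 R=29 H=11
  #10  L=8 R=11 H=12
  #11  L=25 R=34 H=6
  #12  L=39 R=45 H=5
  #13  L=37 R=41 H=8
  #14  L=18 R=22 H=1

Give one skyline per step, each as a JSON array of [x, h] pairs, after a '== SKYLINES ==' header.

== SKYLINES ==
[[19,11],[34,0]]
[[15,7],[18,0],[19,11],[34,0]]
[[15,7],[18,2],[19,11],[34,0]]
[[15,14],[34,0]]
[[15,14],[34,0]]
[[8,18],[20,14],[34,0]]
[[8,18],[20,14],[34,0]]
[[8,18],[20,14],[34,0],[44,1],[50,0]]
[[8,18],[20,14],[34,0],[44,1],[50,0]]
[[8,18],[20,14],[34,0],[44,1],[50,0]]
[[8,18],[20,14],[34,0],[44,1],[50,0]]
[[8,18],[20,14],[34,0],[39,5],[45,1],[50,0]]
[[8,18],[20,14],[34,0],[37,8],[41,5],[45,1],[50,0]]
[[8,18],[20,14],[34,0],[37,8],[41,5],[45,1],[50,0]]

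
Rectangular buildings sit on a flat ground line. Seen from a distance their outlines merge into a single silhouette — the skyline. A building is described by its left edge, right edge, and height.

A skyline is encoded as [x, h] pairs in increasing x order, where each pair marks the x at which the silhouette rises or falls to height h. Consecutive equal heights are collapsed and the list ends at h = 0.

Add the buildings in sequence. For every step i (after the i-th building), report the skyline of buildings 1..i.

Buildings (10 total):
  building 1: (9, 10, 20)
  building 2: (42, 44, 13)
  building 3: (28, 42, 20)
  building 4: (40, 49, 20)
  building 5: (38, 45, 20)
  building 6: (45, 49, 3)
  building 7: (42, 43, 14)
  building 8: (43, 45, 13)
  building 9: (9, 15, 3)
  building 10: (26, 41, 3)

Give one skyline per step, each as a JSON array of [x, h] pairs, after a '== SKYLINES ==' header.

== SKYLINES ==
[[9,20],[10,0]]
[[9,20],[10,0],[42,13],[44,0]]
[[9,20],[10,0],[28,20],[42,13],[44,0]]
[[9,20],[10,0],[28,20],[49,0]]
[[9,20],[10,0],[28,20],[49,0]]
[[9,20],[10,0],[28,20],[49,0]]
[[9,20],[10,0],[28,20],[49,0]]
[[9,20],[10,0],[28,20],[49,0]]
[[9,20],[10,3],[15,0],[28,20],[49,0]]
[[9,20],[10,3],[15,0],[26,3],[28,20],[49,0]]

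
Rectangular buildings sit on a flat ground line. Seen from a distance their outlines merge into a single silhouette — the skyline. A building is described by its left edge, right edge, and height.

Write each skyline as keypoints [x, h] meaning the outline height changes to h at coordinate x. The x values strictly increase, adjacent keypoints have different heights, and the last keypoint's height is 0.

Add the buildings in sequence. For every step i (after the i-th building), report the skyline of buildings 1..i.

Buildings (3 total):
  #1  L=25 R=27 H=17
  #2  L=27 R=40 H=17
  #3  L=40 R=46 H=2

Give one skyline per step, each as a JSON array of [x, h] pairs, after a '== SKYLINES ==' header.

== SKYLINES ==
[[25,17],[27,0]]
[[25,17],[40,0]]
[[25,17],[40,2],[46,0]]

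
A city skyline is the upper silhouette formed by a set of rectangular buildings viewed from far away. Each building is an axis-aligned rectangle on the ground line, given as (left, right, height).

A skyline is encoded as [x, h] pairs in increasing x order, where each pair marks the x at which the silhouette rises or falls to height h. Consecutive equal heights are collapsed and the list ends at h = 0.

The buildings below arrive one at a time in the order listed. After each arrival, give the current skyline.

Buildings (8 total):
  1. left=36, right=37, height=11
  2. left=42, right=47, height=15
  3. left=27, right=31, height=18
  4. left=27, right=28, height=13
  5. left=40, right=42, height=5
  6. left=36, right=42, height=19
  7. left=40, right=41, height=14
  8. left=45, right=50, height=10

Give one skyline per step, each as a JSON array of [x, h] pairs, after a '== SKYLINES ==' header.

== SKYLINES ==
[[36,11],[37,0]]
[[36,11],[37,0],[42,15],[47,0]]
[[27,18],[31,0],[36,11],[37,0],[42,15],[47,0]]
[[27,18],[31,0],[36,11],[37,0],[42,15],[47,0]]
[[27,18],[31,0],[36,11],[37,0],[40,5],[42,15],[47,0]]
[[27,18],[31,0],[36,19],[42,15],[47,0]]
[[27,18],[31,0],[36,19],[42,15],[47,0]]
[[27,18],[31,0],[36,19],[42,15],[47,10],[50,0]]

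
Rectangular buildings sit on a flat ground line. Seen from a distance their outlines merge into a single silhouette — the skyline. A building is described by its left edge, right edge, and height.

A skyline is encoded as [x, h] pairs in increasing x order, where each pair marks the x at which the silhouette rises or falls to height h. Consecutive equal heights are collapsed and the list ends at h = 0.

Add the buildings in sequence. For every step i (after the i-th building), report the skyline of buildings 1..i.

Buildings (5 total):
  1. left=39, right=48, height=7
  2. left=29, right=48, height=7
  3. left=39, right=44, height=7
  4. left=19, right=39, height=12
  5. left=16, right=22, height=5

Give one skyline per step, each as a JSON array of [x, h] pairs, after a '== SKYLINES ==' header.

== SKYLINES ==
[[39,7],[48,0]]
[[29,7],[48,0]]
[[29,7],[48,0]]
[[19,12],[39,7],[48,0]]
[[16,5],[19,12],[39,7],[48,0]]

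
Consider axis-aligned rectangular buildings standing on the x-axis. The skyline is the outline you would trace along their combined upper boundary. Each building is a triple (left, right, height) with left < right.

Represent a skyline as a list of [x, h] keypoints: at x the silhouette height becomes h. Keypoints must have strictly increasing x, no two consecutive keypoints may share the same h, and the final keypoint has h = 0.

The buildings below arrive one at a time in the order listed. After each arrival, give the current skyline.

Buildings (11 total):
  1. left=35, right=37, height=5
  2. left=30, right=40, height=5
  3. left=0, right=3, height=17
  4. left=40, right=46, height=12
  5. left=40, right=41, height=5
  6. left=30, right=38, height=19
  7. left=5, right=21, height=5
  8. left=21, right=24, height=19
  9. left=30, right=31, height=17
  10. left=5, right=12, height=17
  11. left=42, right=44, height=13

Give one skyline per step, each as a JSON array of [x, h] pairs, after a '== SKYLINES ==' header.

== SKYLINES ==
[[35,5],[37,0]]
[[30,5],[40,0]]
[[0,17],[3,0],[30,5],[40,0]]
[[0,17],[3,0],[30,5],[40,12],[46,0]]
[[0,17],[3,0],[30,5],[40,12],[46,0]]
[[0,17],[3,0],[30,19],[38,5],[40,12],[46,0]]
[[0,17],[3,0],[5,5],[21,0],[30,19],[38,5],[40,12],[46,0]]
[[0,17],[3,0],[5,5],[21,19],[24,0],[30,19],[38,5],[40,12],[46,0]]
[[0,17],[3,0],[5,5],[21,19],[24,0],[30,19],[38,5],[40,12],[46,0]]
[[0,17],[3,0],[5,17],[12,5],[21,19],[24,0],[30,19],[38,5],[40,12],[46,0]]
[[0,17],[3,0],[5,17],[12,5],[21,19],[24,0],[30,19],[38,5],[40,12],[42,13],[44,12],[46,0]]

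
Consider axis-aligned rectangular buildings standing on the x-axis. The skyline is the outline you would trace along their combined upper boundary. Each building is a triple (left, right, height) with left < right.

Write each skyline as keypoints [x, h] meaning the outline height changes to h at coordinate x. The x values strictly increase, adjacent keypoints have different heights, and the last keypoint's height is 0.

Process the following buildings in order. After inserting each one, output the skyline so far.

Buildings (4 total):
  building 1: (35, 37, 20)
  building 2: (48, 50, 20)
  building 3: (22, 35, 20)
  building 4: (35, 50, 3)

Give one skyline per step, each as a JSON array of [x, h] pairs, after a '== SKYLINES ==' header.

== SKYLINES ==
[[35,20],[37,0]]
[[35,20],[37,0],[48,20],[50,0]]
[[22,20],[37,0],[48,20],[50,0]]
[[22,20],[37,3],[48,20],[50,0]]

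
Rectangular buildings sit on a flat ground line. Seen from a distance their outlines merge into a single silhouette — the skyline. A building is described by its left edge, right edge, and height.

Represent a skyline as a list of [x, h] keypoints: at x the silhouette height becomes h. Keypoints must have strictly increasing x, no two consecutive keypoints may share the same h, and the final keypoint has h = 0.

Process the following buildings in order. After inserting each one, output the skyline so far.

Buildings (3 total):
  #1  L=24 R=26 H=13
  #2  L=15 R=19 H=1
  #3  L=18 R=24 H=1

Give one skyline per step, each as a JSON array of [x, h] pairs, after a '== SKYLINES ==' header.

== SKYLINES ==
[[24,13],[26,0]]
[[15,1],[19,0],[24,13],[26,0]]
[[15,1],[24,13],[26,0]]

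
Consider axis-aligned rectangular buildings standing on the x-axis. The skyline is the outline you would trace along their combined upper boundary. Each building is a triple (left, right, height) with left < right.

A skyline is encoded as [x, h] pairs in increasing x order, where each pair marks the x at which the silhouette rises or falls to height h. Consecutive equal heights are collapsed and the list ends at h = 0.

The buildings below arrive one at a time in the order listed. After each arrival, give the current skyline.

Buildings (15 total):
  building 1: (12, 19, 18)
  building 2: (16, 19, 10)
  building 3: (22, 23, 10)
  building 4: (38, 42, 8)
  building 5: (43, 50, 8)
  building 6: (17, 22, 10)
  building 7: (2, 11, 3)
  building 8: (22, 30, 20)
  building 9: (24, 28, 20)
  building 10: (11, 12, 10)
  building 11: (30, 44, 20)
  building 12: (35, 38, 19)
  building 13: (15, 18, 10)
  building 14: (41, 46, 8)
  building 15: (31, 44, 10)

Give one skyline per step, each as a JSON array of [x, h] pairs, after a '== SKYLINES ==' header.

== SKYLINES ==
[[12,18],[19,0]]
[[12,18],[19,0]]
[[12,18],[19,0],[22,10],[23,0]]
[[12,18],[19,0],[22,10],[23,0],[38,8],[42,0]]
[[12,18],[19,0],[22,10],[23,0],[38,8],[42,0],[43,8],[50,0]]
[[12,18],[19,10],[23,0],[38,8],[42,0],[43,8],[50,0]]
[[2,3],[11,0],[12,18],[19,10],[23,0],[38,8],[42,0],[43,8],[50,0]]
[[2,3],[11,0],[12,18],[19,10],[22,20],[30,0],[38,8],[42,0],[43,8],[50,0]]
[[2,3],[11,0],[12,18],[19,10],[22,20],[30,0],[38,8],[42,0],[43,8],[50,0]]
[[2,3],[11,10],[12,18],[19,10],[22,20],[30,0],[38,8],[42,0],[43,8],[50,0]]
[[2,3],[11,10],[12,18],[19,10],[22,20],[44,8],[50,0]]
[[2,3],[11,10],[12,18],[19,10],[22,20],[44,8],[50,0]]
[[2,3],[11,10],[12,18],[19,10],[22,20],[44,8],[50,0]]
[[2,3],[11,10],[12,18],[19,10],[22,20],[44,8],[50,0]]
[[2,3],[11,10],[12,18],[19,10],[22,20],[44,8],[50,0]]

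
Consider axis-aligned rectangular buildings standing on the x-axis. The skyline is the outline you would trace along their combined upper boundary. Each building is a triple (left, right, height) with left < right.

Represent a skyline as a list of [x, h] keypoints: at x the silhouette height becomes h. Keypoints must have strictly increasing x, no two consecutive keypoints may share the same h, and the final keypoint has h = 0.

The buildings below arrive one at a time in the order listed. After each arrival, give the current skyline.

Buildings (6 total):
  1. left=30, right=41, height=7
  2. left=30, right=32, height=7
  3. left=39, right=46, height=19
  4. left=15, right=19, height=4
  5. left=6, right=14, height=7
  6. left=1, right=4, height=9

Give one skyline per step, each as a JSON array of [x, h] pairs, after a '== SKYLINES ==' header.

== SKYLINES ==
[[30,7],[41,0]]
[[30,7],[41,0]]
[[30,7],[39,19],[46,0]]
[[15,4],[19,0],[30,7],[39,19],[46,0]]
[[6,7],[14,0],[15,4],[19,0],[30,7],[39,19],[46,0]]
[[1,9],[4,0],[6,7],[14,0],[15,4],[19,0],[30,7],[39,19],[46,0]]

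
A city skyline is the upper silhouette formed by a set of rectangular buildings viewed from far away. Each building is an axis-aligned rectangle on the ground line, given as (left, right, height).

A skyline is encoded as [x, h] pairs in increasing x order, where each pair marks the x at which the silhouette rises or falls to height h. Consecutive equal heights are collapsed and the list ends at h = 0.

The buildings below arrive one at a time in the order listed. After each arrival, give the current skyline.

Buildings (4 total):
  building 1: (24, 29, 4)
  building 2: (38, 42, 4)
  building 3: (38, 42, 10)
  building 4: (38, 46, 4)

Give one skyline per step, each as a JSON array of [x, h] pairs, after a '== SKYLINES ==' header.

== SKYLINES ==
[[24,4],[29,0]]
[[24,4],[29,0],[38,4],[42,0]]
[[24,4],[29,0],[38,10],[42,0]]
[[24,4],[29,0],[38,10],[42,4],[46,0]]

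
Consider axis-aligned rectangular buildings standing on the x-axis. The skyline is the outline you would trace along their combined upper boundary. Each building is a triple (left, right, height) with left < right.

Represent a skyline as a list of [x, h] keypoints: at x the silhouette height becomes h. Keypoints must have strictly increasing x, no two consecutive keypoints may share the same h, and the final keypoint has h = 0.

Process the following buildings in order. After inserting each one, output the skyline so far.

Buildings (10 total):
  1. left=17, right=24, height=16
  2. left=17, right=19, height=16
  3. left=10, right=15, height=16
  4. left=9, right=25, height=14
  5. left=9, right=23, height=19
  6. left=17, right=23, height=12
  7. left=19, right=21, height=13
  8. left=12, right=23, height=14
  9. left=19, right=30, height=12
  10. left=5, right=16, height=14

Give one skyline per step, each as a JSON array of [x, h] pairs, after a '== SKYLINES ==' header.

== SKYLINES ==
[[17,16],[24,0]]
[[17,16],[24,0]]
[[10,16],[15,0],[17,16],[24,0]]
[[9,14],[10,16],[15,14],[17,16],[24,14],[25,0]]
[[9,19],[23,16],[24,14],[25,0]]
[[9,19],[23,16],[24,14],[25,0]]
[[9,19],[23,16],[24,14],[25,0]]
[[9,19],[23,16],[24,14],[25,0]]
[[9,19],[23,16],[24,14],[25,12],[30,0]]
[[5,14],[9,19],[23,16],[24,14],[25,12],[30,0]]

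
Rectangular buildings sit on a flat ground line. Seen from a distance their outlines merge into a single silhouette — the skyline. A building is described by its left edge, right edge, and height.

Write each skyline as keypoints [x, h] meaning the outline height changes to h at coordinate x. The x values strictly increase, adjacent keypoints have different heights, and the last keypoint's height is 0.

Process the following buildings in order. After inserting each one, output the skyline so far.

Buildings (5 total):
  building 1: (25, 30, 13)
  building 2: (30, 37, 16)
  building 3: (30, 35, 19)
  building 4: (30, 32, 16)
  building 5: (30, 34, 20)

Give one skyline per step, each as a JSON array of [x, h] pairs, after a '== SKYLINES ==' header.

== SKYLINES ==
[[25,13],[30,0]]
[[25,13],[30,16],[37,0]]
[[25,13],[30,19],[35,16],[37,0]]
[[25,13],[30,19],[35,16],[37,0]]
[[25,13],[30,20],[34,19],[35,16],[37,0]]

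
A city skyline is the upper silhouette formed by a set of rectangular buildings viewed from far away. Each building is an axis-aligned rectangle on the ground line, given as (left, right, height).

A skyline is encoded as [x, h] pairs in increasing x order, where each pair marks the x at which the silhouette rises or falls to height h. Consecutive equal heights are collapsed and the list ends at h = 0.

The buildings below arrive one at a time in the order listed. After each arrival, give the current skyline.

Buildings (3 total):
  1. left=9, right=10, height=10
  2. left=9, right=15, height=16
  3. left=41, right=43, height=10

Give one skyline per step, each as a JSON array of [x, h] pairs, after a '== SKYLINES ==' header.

== SKYLINES ==
[[9,10],[10,0]]
[[9,16],[15,0]]
[[9,16],[15,0],[41,10],[43,0]]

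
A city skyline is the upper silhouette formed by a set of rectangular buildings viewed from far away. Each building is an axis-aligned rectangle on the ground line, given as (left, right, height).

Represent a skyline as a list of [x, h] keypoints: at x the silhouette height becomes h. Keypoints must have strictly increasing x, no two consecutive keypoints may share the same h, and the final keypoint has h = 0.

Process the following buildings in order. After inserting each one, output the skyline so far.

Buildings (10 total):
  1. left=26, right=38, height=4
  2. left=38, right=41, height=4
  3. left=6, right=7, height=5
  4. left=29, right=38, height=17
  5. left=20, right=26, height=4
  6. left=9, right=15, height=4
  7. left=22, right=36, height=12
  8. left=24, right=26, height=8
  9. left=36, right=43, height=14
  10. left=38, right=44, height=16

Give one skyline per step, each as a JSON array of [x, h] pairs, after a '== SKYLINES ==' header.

== SKYLINES ==
[[26,4],[38,0]]
[[26,4],[41,0]]
[[6,5],[7,0],[26,4],[41,0]]
[[6,5],[7,0],[26,4],[29,17],[38,4],[41,0]]
[[6,5],[7,0],[20,4],[29,17],[38,4],[41,0]]
[[6,5],[7,0],[9,4],[15,0],[20,4],[29,17],[38,4],[41,0]]
[[6,5],[7,0],[9,4],[15,0],[20,4],[22,12],[29,17],[38,4],[41,0]]
[[6,5],[7,0],[9,4],[15,0],[20,4],[22,12],[29,17],[38,4],[41,0]]
[[6,5],[7,0],[9,4],[15,0],[20,4],[22,12],[29,17],[38,14],[43,0]]
[[6,5],[7,0],[9,4],[15,0],[20,4],[22,12],[29,17],[38,16],[44,0]]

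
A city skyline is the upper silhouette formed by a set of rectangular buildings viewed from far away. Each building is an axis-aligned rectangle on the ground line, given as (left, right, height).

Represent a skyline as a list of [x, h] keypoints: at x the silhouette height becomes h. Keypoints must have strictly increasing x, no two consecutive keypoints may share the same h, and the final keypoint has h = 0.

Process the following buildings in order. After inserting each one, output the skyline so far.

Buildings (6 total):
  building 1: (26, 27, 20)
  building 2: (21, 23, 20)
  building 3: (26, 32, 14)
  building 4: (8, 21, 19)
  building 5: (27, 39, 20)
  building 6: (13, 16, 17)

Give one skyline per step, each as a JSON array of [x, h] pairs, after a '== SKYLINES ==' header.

== SKYLINES ==
[[26,20],[27,0]]
[[21,20],[23,0],[26,20],[27,0]]
[[21,20],[23,0],[26,20],[27,14],[32,0]]
[[8,19],[21,20],[23,0],[26,20],[27,14],[32,0]]
[[8,19],[21,20],[23,0],[26,20],[39,0]]
[[8,19],[21,20],[23,0],[26,20],[39,0]]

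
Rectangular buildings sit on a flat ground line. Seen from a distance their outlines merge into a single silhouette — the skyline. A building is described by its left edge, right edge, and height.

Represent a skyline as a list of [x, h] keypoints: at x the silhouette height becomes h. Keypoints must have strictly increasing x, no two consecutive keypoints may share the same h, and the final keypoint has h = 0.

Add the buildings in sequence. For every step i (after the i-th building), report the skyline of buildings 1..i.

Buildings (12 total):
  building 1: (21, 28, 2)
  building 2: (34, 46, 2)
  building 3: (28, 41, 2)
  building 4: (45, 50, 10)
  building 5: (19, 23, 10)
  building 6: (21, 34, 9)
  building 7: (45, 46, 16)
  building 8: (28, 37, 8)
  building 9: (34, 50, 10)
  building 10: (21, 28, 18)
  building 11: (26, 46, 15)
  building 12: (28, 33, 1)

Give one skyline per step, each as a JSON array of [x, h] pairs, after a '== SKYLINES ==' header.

== SKYLINES ==
[[21,2],[28,0]]
[[21,2],[28,0],[34,2],[46,0]]
[[21,2],[46,0]]
[[21,2],[45,10],[50,0]]
[[19,10],[23,2],[45,10],[50,0]]
[[19,10],[23,9],[34,2],[45,10],[50,0]]
[[19,10],[23,9],[34,2],[45,16],[46,10],[50,0]]
[[19,10],[23,9],[34,8],[37,2],[45,16],[46,10],[50,0]]
[[19,10],[23,9],[34,10],[45,16],[46,10],[50,0]]
[[19,10],[21,18],[28,9],[34,10],[45,16],[46,10],[50,0]]
[[19,10],[21,18],[28,15],[45,16],[46,10],[50,0]]
[[19,10],[21,18],[28,15],[45,16],[46,10],[50,0]]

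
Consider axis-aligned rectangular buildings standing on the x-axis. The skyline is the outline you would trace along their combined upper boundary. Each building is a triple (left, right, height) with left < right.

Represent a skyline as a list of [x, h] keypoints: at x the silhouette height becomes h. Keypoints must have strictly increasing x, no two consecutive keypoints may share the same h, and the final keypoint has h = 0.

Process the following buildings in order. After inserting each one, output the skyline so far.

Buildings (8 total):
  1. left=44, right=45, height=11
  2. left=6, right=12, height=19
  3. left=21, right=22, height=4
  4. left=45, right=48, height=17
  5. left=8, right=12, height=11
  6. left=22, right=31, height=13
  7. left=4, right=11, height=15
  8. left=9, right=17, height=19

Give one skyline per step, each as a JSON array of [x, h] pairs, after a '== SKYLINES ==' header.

== SKYLINES ==
[[44,11],[45,0]]
[[6,19],[12,0],[44,11],[45,0]]
[[6,19],[12,0],[21,4],[22,0],[44,11],[45,0]]
[[6,19],[12,0],[21,4],[22,0],[44,11],[45,17],[48,0]]
[[6,19],[12,0],[21,4],[22,0],[44,11],[45,17],[48,0]]
[[6,19],[12,0],[21,4],[22,13],[31,0],[44,11],[45,17],[48,0]]
[[4,15],[6,19],[12,0],[21,4],[22,13],[31,0],[44,11],[45,17],[48,0]]
[[4,15],[6,19],[17,0],[21,4],[22,13],[31,0],[44,11],[45,17],[48,0]]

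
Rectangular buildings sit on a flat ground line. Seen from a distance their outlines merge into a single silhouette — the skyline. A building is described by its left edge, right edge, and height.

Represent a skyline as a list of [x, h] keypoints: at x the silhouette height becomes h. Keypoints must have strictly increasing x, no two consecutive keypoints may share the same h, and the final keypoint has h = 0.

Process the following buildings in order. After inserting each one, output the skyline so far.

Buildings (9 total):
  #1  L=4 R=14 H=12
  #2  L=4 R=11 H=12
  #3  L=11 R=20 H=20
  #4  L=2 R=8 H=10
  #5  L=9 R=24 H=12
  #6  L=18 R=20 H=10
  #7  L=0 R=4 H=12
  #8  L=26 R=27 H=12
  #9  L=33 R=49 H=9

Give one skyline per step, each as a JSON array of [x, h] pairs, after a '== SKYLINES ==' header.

== SKYLINES ==
[[4,12],[14,0]]
[[4,12],[14,0]]
[[4,12],[11,20],[20,0]]
[[2,10],[4,12],[11,20],[20,0]]
[[2,10],[4,12],[11,20],[20,12],[24,0]]
[[2,10],[4,12],[11,20],[20,12],[24,0]]
[[0,12],[11,20],[20,12],[24,0]]
[[0,12],[11,20],[20,12],[24,0],[26,12],[27,0]]
[[0,12],[11,20],[20,12],[24,0],[26,12],[27,0],[33,9],[49,0]]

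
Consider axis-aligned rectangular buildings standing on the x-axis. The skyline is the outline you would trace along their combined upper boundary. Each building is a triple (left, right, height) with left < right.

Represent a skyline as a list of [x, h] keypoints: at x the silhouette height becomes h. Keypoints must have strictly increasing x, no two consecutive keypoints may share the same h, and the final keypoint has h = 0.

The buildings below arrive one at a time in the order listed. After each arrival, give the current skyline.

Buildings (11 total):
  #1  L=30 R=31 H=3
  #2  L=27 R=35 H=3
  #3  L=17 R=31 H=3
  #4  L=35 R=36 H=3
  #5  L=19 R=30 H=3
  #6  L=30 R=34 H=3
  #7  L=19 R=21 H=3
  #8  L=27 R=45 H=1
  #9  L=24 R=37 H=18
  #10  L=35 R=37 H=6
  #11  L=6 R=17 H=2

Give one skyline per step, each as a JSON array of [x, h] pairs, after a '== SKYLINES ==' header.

== SKYLINES ==
[[30,3],[31,0]]
[[27,3],[35,0]]
[[17,3],[35,0]]
[[17,3],[36,0]]
[[17,3],[36,0]]
[[17,3],[36,0]]
[[17,3],[36,0]]
[[17,3],[36,1],[45,0]]
[[17,3],[24,18],[37,1],[45,0]]
[[17,3],[24,18],[37,1],[45,0]]
[[6,2],[17,3],[24,18],[37,1],[45,0]]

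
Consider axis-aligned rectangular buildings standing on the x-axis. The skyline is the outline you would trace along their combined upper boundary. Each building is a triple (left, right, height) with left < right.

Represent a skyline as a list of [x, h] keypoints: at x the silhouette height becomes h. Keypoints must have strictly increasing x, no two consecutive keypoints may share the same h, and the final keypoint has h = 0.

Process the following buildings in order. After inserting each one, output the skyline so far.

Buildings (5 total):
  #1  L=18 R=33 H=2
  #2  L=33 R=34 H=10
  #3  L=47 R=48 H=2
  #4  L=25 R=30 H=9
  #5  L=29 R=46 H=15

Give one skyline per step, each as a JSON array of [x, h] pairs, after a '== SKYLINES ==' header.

== SKYLINES ==
[[18,2],[33,0]]
[[18,2],[33,10],[34,0]]
[[18,2],[33,10],[34,0],[47,2],[48,0]]
[[18,2],[25,9],[30,2],[33,10],[34,0],[47,2],[48,0]]
[[18,2],[25,9],[29,15],[46,0],[47,2],[48,0]]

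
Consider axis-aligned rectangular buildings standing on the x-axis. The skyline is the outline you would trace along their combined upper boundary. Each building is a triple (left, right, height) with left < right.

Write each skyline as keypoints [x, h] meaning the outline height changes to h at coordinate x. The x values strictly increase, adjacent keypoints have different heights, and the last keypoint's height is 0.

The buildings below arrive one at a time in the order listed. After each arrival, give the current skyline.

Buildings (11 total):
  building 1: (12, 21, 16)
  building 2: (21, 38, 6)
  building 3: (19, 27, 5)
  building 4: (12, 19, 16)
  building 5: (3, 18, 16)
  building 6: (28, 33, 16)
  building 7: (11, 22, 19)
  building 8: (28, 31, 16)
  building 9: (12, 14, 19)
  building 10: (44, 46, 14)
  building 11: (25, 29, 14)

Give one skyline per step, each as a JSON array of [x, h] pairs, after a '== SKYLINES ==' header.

== SKYLINES ==
[[12,16],[21,0]]
[[12,16],[21,6],[38,0]]
[[12,16],[21,6],[38,0]]
[[12,16],[21,6],[38,0]]
[[3,16],[21,6],[38,0]]
[[3,16],[21,6],[28,16],[33,6],[38,0]]
[[3,16],[11,19],[22,6],[28,16],[33,6],[38,0]]
[[3,16],[11,19],[22,6],[28,16],[33,6],[38,0]]
[[3,16],[11,19],[22,6],[28,16],[33,6],[38,0]]
[[3,16],[11,19],[22,6],[28,16],[33,6],[38,0],[44,14],[46,0]]
[[3,16],[11,19],[22,6],[25,14],[28,16],[33,6],[38,0],[44,14],[46,0]]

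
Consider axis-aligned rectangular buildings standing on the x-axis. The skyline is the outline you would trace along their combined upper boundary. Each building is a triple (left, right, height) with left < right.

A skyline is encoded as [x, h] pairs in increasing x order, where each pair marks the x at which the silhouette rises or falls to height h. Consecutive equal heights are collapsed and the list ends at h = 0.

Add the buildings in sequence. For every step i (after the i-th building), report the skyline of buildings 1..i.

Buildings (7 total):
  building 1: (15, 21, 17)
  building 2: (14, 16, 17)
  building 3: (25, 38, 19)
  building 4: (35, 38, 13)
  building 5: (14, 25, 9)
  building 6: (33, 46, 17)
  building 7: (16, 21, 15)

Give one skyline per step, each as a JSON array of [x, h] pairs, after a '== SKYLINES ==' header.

== SKYLINES ==
[[15,17],[21,0]]
[[14,17],[21,0]]
[[14,17],[21,0],[25,19],[38,0]]
[[14,17],[21,0],[25,19],[38,0]]
[[14,17],[21,9],[25,19],[38,0]]
[[14,17],[21,9],[25,19],[38,17],[46,0]]
[[14,17],[21,9],[25,19],[38,17],[46,0]]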